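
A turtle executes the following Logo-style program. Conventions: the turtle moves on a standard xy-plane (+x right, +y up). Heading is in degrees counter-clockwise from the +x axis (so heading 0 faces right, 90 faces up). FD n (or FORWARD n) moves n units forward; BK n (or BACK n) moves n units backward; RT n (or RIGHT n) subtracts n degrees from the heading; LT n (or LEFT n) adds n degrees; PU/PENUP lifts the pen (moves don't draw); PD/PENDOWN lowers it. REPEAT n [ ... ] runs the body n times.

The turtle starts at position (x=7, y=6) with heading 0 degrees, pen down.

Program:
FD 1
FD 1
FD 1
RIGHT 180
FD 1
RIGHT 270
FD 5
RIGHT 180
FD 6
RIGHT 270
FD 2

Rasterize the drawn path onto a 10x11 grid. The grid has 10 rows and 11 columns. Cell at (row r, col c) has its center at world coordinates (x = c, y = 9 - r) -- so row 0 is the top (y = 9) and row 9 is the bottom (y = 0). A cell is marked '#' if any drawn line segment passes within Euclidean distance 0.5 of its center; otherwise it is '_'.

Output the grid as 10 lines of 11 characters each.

Segment 0: (7,6) -> (8,6)
Segment 1: (8,6) -> (9,6)
Segment 2: (9,6) -> (10,6)
Segment 3: (10,6) -> (9,6)
Segment 4: (9,6) -> (9,1)
Segment 5: (9,1) -> (9,7)
Segment 6: (9,7) -> (7,7)

Answer: ___________
___________
_______###_
_______####
_________#_
_________#_
_________#_
_________#_
_________#_
___________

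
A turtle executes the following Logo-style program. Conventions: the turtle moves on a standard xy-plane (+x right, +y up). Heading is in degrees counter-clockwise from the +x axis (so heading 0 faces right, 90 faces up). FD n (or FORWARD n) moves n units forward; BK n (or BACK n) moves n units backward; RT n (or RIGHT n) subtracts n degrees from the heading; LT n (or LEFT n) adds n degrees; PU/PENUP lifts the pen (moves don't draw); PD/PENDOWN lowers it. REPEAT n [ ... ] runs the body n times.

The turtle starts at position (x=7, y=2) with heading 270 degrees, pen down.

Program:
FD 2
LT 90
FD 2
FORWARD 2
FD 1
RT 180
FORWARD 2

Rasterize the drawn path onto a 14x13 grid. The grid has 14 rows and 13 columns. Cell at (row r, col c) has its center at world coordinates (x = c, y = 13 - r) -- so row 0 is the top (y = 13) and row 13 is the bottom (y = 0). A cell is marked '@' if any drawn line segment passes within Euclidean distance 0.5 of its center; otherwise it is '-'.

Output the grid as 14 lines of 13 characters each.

Segment 0: (7,2) -> (7,0)
Segment 1: (7,0) -> (9,-0)
Segment 2: (9,-0) -> (11,-0)
Segment 3: (11,-0) -> (12,-0)
Segment 4: (12,-0) -> (10,-0)

Answer: -------------
-------------
-------------
-------------
-------------
-------------
-------------
-------------
-------------
-------------
-------------
-------@-----
-------@-----
-------@@@@@@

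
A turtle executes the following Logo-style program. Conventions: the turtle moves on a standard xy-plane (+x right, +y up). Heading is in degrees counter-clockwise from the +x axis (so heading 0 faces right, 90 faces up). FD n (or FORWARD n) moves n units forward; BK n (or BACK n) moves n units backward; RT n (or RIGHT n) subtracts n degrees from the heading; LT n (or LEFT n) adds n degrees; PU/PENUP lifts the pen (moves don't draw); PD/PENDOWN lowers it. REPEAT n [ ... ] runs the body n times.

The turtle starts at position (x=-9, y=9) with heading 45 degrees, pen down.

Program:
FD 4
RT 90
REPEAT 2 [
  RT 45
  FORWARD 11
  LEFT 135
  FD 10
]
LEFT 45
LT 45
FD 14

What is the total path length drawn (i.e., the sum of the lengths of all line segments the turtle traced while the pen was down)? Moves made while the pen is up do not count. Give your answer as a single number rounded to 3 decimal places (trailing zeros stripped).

Answer: 60

Derivation:
Executing turtle program step by step:
Start: pos=(-9,9), heading=45, pen down
FD 4: (-9,9) -> (-6.172,11.828) [heading=45, draw]
RT 90: heading 45 -> 315
REPEAT 2 [
  -- iteration 1/2 --
  RT 45: heading 315 -> 270
  FD 11: (-6.172,11.828) -> (-6.172,0.828) [heading=270, draw]
  LT 135: heading 270 -> 45
  FD 10: (-6.172,0.828) -> (0.899,7.899) [heading=45, draw]
  -- iteration 2/2 --
  RT 45: heading 45 -> 0
  FD 11: (0.899,7.899) -> (11.899,7.899) [heading=0, draw]
  LT 135: heading 0 -> 135
  FD 10: (11.899,7.899) -> (4.828,14.971) [heading=135, draw]
]
LT 45: heading 135 -> 180
LT 45: heading 180 -> 225
FD 14: (4.828,14.971) -> (-5.071,5.071) [heading=225, draw]
Final: pos=(-5.071,5.071), heading=225, 6 segment(s) drawn

Segment lengths:
  seg 1: (-9,9) -> (-6.172,11.828), length = 4
  seg 2: (-6.172,11.828) -> (-6.172,0.828), length = 11
  seg 3: (-6.172,0.828) -> (0.899,7.899), length = 10
  seg 4: (0.899,7.899) -> (11.899,7.899), length = 11
  seg 5: (11.899,7.899) -> (4.828,14.971), length = 10
  seg 6: (4.828,14.971) -> (-5.071,5.071), length = 14
Total = 60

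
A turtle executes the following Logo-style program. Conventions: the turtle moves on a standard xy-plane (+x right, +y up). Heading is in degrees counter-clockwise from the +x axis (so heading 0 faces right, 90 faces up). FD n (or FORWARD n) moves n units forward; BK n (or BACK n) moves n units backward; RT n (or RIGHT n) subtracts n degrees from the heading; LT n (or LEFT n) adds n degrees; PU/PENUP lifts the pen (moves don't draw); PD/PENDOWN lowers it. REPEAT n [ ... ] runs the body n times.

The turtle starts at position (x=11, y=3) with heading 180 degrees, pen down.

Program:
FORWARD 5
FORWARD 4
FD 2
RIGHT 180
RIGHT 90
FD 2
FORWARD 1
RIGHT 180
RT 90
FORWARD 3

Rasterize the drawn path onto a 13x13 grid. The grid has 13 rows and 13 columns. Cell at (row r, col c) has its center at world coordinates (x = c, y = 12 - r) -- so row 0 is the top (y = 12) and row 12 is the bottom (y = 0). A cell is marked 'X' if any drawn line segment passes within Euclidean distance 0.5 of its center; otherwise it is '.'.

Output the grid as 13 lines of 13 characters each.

Answer: .............
.............
.............
.............
.............
.............
.............
.............
.............
XXXXXXXXXXXX.
X............
X............
XXXX.........

Derivation:
Segment 0: (11,3) -> (6,3)
Segment 1: (6,3) -> (2,3)
Segment 2: (2,3) -> (0,3)
Segment 3: (0,3) -> (0,1)
Segment 4: (0,1) -> (0,0)
Segment 5: (0,0) -> (3,0)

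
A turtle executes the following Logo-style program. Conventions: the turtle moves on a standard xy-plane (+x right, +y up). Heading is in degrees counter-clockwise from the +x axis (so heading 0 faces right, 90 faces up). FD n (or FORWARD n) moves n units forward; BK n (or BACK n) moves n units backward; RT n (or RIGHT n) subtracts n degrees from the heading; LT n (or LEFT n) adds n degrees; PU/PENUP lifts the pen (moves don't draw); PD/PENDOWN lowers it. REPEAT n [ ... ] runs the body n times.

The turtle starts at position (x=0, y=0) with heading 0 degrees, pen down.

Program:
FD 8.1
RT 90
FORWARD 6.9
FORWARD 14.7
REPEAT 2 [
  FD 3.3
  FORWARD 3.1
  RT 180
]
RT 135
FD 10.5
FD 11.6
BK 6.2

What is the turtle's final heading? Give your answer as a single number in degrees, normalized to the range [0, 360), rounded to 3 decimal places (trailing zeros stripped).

Answer: 135

Derivation:
Executing turtle program step by step:
Start: pos=(0,0), heading=0, pen down
FD 8.1: (0,0) -> (8.1,0) [heading=0, draw]
RT 90: heading 0 -> 270
FD 6.9: (8.1,0) -> (8.1,-6.9) [heading=270, draw]
FD 14.7: (8.1,-6.9) -> (8.1,-21.6) [heading=270, draw]
REPEAT 2 [
  -- iteration 1/2 --
  FD 3.3: (8.1,-21.6) -> (8.1,-24.9) [heading=270, draw]
  FD 3.1: (8.1,-24.9) -> (8.1,-28) [heading=270, draw]
  RT 180: heading 270 -> 90
  -- iteration 2/2 --
  FD 3.3: (8.1,-28) -> (8.1,-24.7) [heading=90, draw]
  FD 3.1: (8.1,-24.7) -> (8.1,-21.6) [heading=90, draw]
  RT 180: heading 90 -> 270
]
RT 135: heading 270 -> 135
FD 10.5: (8.1,-21.6) -> (0.675,-14.175) [heading=135, draw]
FD 11.6: (0.675,-14.175) -> (-7.527,-5.973) [heading=135, draw]
BK 6.2: (-7.527,-5.973) -> (-3.143,-10.357) [heading=135, draw]
Final: pos=(-3.143,-10.357), heading=135, 10 segment(s) drawn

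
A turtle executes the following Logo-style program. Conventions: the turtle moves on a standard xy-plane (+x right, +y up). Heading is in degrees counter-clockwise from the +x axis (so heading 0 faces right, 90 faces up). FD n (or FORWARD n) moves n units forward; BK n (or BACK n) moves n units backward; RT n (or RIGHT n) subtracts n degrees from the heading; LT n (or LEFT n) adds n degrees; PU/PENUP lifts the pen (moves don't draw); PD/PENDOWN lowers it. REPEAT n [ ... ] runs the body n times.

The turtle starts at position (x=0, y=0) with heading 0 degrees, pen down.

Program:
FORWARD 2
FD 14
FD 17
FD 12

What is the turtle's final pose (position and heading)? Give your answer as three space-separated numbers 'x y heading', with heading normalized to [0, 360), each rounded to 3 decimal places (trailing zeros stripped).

Executing turtle program step by step:
Start: pos=(0,0), heading=0, pen down
FD 2: (0,0) -> (2,0) [heading=0, draw]
FD 14: (2,0) -> (16,0) [heading=0, draw]
FD 17: (16,0) -> (33,0) [heading=0, draw]
FD 12: (33,0) -> (45,0) [heading=0, draw]
Final: pos=(45,0), heading=0, 4 segment(s) drawn

Answer: 45 0 0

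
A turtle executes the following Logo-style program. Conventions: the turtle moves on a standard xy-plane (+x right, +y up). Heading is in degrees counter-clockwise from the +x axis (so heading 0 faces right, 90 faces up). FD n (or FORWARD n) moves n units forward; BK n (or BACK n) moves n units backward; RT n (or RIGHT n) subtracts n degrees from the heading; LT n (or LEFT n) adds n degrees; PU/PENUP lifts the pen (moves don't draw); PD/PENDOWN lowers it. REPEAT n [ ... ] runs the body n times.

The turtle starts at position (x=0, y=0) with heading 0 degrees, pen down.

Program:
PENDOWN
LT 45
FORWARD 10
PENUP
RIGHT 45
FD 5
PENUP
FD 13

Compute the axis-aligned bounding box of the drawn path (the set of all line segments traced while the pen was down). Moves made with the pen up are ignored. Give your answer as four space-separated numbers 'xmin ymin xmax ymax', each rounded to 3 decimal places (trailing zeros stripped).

Executing turtle program step by step:
Start: pos=(0,0), heading=0, pen down
PD: pen down
LT 45: heading 0 -> 45
FD 10: (0,0) -> (7.071,7.071) [heading=45, draw]
PU: pen up
RT 45: heading 45 -> 0
FD 5: (7.071,7.071) -> (12.071,7.071) [heading=0, move]
PU: pen up
FD 13: (12.071,7.071) -> (25.071,7.071) [heading=0, move]
Final: pos=(25.071,7.071), heading=0, 1 segment(s) drawn

Segment endpoints: x in {0, 7.071}, y in {0, 7.071}
xmin=0, ymin=0, xmax=7.071, ymax=7.071

Answer: 0 0 7.071 7.071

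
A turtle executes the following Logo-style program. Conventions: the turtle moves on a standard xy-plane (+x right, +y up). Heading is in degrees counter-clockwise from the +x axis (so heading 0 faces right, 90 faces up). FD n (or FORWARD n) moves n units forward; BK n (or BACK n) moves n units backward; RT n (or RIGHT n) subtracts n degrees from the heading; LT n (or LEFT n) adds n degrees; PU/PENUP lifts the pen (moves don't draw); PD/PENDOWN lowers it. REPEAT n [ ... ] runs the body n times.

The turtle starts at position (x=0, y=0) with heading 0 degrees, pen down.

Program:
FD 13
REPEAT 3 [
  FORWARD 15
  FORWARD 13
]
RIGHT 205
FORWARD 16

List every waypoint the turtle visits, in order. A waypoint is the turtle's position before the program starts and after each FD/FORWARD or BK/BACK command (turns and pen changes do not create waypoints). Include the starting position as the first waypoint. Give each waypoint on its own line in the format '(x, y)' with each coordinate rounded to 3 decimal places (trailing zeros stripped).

Answer: (0, 0)
(13, 0)
(28, 0)
(41, 0)
(56, 0)
(69, 0)
(84, 0)
(97, 0)
(82.499, 6.762)

Derivation:
Executing turtle program step by step:
Start: pos=(0,0), heading=0, pen down
FD 13: (0,0) -> (13,0) [heading=0, draw]
REPEAT 3 [
  -- iteration 1/3 --
  FD 15: (13,0) -> (28,0) [heading=0, draw]
  FD 13: (28,0) -> (41,0) [heading=0, draw]
  -- iteration 2/3 --
  FD 15: (41,0) -> (56,0) [heading=0, draw]
  FD 13: (56,0) -> (69,0) [heading=0, draw]
  -- iteration 3/3 --
  FD 15: (69,0) -> (84,0) [heading=0, draw]
  FD 13: (84,0) -> (97,0) [heading=0, draw]
]
RT 205: heading 0 -> 155
FD 16: (97,0) -> (82.499,6.762) [heading=155, draw]
Final: pos=(82.499,6.762), heading=155, 8 segment(s) drawn
Waypoints (9 total):
(0, 0)
(13, 0)
(28, 0)
(41, 0)
(56, 0)
(69, 0)
(84, 0)
(97, 0)
(82.499, 6.762)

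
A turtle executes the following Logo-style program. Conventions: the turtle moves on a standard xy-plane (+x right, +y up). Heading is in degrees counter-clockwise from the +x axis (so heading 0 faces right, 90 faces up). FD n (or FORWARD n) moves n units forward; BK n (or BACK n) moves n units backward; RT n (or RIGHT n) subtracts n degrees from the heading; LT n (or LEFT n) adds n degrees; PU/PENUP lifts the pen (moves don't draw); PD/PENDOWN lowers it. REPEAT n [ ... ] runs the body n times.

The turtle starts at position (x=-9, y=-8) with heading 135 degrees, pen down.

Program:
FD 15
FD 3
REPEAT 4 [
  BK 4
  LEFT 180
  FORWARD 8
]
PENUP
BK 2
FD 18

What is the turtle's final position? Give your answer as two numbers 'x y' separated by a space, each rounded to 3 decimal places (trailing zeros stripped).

Executing turtle program step by step:
Start: pos=(-9,-8), heading=135, pen down
FD 15: (-9,-8) -> (-19.607,2.607) [heading=135, draw]
FD 3: (-19.607,2.607) -> (-21.728,4.728) [heading=135, draw]
REPEAT 4 [
  -- iteration 1/4 --
  BK 4: (-21.728,4.728) -> (-18.899,1.899) [heading=135, draw]
  LT 180: heading 135 -> 315
  FD 8: (-18.899,1.899) -> (-13.243,-3.757) [heading=315, draw]
  -- iteration 2/4 --
  BK 4: (-13.243,-3.757) -> (-16.071,-0.929) [heading=315, draw]
  LT 180: heading 315 -> 135
  FD 8: (-16.071,-0.929) -> (-21.728,4.728) [heading=135, draw]
  -- iteration 3/4 --
  BK 4: (-21.728,4.728) -> (-18.899,1.899) [heading=135, draw]
  LT 180: heading 135 -> 315
  FD 8: (-18.899,1.899) -> (-13.243,-3.757) [heading=315, draw]
  -- iteration 4/4 --
  BK 4: (-13.243,-3.757) -> (-16.071,-0.929) [heading=315, draw]
  LT 180: heading 315 -> 135
  FD 8: (-16.071,-0.929) -> (-21.728,4.728) [heading=135, draw]
]
PU: pen up
BK 2: (-21.728,4.728) -> (-20.314,3.314) [heading=135, move]
FD 18: (-20.314,3.314) -> (-33.042,16.042) [heading=135, move]
Final: pos=(-33.042,16.042), heading=135, 10 segment(s) drawn

Answer: -33.042 16.042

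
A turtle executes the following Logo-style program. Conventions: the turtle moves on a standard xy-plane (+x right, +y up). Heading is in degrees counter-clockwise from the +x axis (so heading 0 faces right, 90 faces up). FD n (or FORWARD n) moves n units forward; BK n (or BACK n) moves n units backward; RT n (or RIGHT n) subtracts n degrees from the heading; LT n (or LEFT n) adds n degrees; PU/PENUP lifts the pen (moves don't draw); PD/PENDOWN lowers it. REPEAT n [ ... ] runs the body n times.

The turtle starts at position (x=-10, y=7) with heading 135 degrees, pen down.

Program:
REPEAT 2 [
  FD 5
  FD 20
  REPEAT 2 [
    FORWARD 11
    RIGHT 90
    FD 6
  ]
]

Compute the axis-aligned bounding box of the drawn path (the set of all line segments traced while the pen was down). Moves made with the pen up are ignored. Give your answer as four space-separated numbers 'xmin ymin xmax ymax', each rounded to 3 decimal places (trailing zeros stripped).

Answer: -35.456 2.757 6.263 44.477

Derivation:
Executing turtle program step by step:
Start: pos=(-10,7), heading=135, pen down
REPEAT 2 [
  -- iteration 1/2 --
  FD 5: (-10,7) -> (-13.536,10.536) [heading=135, draw]
  FD 20: (-13.536,10.536) -> (-27.678,24.678) [heading=135, draw]
  REPEAT 2 [
    -- iteration 1/2 --
    FD 11: (-27.678,24.678) -> (-35.456,32.456) [heading=135, draw]
    RT 90: heading 135 -> 45
    FD 6: (-35.456,32.456) -> (-31.213,36.698) [heading=45, draw]
    -- iteration 2/2 --
    FD 11: (-31.213,36.698) -> (-23.435,44.477) [heading=45, draw]
    RT 90: heading 45 -> 315
    FD 6: (-23.435,44.477) -> (-19.192,40.234) [heading=315, draw]
  ]
  -- iteration 2/2 --
  FD 5: (-19.192,40.234) -> (-15.657,36.698) [heading=315, draw]
  FD 20: (-15.657,36.698) -> (-1.515,22.556) [heading=315, draw]
  REPEAT 2 [
    -- iteration 1/2 --
    FD 11: (-1.515,22.556) -> (6.263,14.778) [heading=315, draw]
    RT 90: heading 315 -> 225
    FD 6: (6.263,14.778) -> (2.021,10.536) [heading=225, draw]
    -- iteration 2/2 --
    FD 11: (2.021,10.536) -> (-5.757,2.757) [heading=225, draw]
    RT 90: heading 225 -> 135
    FD 6: (-5.757,2.757) -> (-10,7) [heading=135, draw]
  ]
]
Final: pos=(-10,7), heading=135, 12 segment(s) drawn

Segment endpoints: x in {-35.456, -31.213, -27.678, -23.435, -19.192, -15.657, -13.536, -10, -5.757, -1.515, 2.021, 6.263}, y in {2.757, 7, 7, 10.536, 10.536, 14.778, 22.556, 24.678, 32.456, 36.698, 40.234, 44.477}
xmin=-35.456, ymin=2.757, xmax=6.263, ymax=44.477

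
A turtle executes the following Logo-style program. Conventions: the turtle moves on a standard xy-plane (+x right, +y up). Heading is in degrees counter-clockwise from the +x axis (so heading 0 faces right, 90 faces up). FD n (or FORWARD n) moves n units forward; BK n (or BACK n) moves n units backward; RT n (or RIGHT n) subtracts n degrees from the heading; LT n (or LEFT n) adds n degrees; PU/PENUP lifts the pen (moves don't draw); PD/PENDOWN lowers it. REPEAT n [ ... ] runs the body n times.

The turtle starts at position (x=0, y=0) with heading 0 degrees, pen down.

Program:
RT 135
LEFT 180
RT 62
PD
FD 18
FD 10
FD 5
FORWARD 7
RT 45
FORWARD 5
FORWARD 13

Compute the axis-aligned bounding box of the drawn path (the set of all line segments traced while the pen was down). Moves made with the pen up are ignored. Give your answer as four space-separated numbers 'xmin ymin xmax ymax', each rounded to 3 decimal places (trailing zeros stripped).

Answer: 0 -27.588 46.703 0

Derivation:
Executing turtle program step by step:
Start: pos=(0,0), heading=0, pen down
RT 135: heading 0 -> 225
LT 180: heading 225 -> 45
RT 62: heading 45 -> 343
PD: pen down
FD 18: (0,0) -> (17.213,-5.263) [heading=343, draw]
FD 10: (17.213,-5.263) -> (26.777,-8.186) [heading=343, draw]
FD 5: (26.777,-8.186) -> (31.558,-9.648) [heading=343, draw]
FD 7: (31.558,-9.648) -> (38.252,-11.695) [heading=343, draw]
RT 45: heading 343 -> 298
FD 5: (38.252,-11.695) -> (40.6,-16.11) [heading=298, draw]
FD 13: (40.6,-16.11) -> (46.703,-27.588) [heading=298, draw]
Final: pos=(46.703,-27.588), heading=298, 6 segment(s) drawn

Segment endpoints: x in {0, 17.213, 26.777, 31.558, 38.252, 40.6, 46.703}, y in {-27.588, -16.11, -11.695, -9.648, -8.186, -5.263, 0}
xmin=0, ymin=-27.588, xmax=46.703, ymax=0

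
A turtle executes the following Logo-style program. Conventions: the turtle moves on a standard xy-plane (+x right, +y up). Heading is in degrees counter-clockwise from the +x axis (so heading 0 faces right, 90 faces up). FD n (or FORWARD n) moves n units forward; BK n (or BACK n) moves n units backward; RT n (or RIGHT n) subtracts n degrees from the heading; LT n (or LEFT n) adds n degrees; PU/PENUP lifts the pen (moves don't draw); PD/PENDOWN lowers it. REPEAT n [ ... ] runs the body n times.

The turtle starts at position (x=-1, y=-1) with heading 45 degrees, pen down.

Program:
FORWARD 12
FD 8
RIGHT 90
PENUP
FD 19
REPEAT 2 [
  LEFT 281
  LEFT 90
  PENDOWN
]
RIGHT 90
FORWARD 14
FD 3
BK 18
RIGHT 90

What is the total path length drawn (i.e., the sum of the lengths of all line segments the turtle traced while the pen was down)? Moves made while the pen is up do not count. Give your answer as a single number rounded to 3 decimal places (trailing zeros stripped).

Answer: 55

Derivation:
Executing turtle program step by step:
Start: pos=(-1,-1), heading=45, pen down
FD 12: (-1,-1) -> (7.485,7.485) [heading=45, draw]
FD 8: (7.485,7.485) -> (13.142,13.142) [heading=45, draw]
RT 90: heading 45 -> 315
PU: pen up
FD 19: (13.142,13.142) -> (26.577,-0.293) [heading=315, move]
REPEAT 2 [
  -- iteration 1/2 --
  LT 281: heading 315 -> 236
  LT 90: heading 236 -> 326
  PD: pen down
  -- iteration 2/2 --
  LT 281: heading 326 -> 247
  LT 90: heading 247 -> 337
  PD: pen down
]
RT 90: heading 337 -> 247
FD 14: (26.577,-0.293) -> (21.107,-13.18) [heading=247, draw]
FD 3: (21.107,-13.18) -> (19.935,-15.941) [heading=247, draw]
BK 18: (19.935,-15.941) -> (26.968,0.628) [heading=247, draw]
RT 90: heading 247 -> 157
Final: pos=(26.968,0.628), heading=157, 5 segment(s) drawn

Segment lengths:
  seg 1: (-1,-1) -> (7.485,7.485), length = 12
  seg 2: (7.485,7.485) -> (13.142,13.142), length = 8
  seg 3: (26.577,-0.293) -> (21.107,-13.18), length = 14
  seg 4: (21.107,-13.18) -> (19.935,-15.941), length = 3
  seg 5: (19.935,-15.941) -> (26.968,0.628), length = 18
Total = 55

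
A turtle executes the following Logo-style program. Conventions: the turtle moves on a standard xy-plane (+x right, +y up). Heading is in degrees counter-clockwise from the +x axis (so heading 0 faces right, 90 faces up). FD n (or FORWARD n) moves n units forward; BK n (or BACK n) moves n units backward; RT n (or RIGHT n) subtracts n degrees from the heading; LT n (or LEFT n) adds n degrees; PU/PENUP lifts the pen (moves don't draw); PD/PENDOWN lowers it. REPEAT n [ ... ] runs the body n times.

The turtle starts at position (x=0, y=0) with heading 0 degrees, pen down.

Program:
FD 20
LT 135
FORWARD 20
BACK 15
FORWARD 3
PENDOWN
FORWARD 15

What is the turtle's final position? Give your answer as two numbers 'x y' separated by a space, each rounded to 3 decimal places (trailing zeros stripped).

Executing turtle program step by step:
Start: pos=(0,0), heading=0, pen down
FD 20: (0,0) -> (20,0) [heading=0, draw]
LT 135: heading 0 -> 135
FD 20: (20,0) -> (5.858,14.142) [heading=135, draw]
BK 15: (5.858,14.142) -> (16.464,3.536) [heading=135, draw]
FD 3: (16.464,3.536) -> (14.343,5.657) [heading=135, draw]
PD: pen down
FD 15: (14.343,5.657) -> (3.737,16.263) [heading=135, draw]
Final: pos=(3.737,16.263), heading=135, 5 segment(s) drawn

Answer: 3.737 16.263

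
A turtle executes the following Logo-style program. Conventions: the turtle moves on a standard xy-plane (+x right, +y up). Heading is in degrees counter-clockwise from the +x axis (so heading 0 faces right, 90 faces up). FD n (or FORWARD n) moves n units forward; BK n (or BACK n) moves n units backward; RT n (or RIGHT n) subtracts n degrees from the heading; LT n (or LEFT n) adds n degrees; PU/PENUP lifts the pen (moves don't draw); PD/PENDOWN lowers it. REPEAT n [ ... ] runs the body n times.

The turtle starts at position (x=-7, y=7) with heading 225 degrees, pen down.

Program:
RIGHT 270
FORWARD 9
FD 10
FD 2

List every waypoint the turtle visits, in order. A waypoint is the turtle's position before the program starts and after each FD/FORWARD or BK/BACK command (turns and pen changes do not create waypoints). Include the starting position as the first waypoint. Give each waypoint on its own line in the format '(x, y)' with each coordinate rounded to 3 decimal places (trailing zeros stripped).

Executing turtle program step by step:
Start: pos=(-7,7), heading=225, pen down
RT 270: heading 225 -> 315
FD 9: (-7,7) -> (-0.636,0.636) [heading=315, draw]
FD 10: (-0.636,0.636) -> (6.435,-6.435) [heading=315, draw]
FD 2: (6.435,-6.435) -> (7.849,-7.849) [heading=315, draw]
Final: pos=(7.849,-7.849), heading=315, 3 segment(s) drawn
Waypoints (4 total):
(-7, 7)
(-0.636, 0.636)
(6.435, -6.435)
(7.849, -7.849)

Answer: (-7, 7)
(-0.636, 0.636)
(6.435, -6.435)
(7.849, -7.849)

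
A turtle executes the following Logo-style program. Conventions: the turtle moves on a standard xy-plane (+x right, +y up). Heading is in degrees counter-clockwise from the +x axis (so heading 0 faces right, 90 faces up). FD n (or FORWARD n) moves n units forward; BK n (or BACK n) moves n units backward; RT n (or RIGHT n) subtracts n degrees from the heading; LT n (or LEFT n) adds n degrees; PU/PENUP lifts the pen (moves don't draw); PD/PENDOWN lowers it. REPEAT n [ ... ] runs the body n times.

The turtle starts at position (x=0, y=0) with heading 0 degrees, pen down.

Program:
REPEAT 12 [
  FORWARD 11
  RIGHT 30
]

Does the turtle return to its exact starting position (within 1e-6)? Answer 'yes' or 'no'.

Answer: yes

Derivation:
Executing turtle program step by step:
Start: pos=(0,0), heading=0, pen down
REPEAT 12 [
  -- iteration 1/12 --
  FD 11: (0,0) -> (11,0) [heading=0, draw]
  RT 30: heading 0 -> 330
  -- iteration 2/12 --
  FD 11: (11,0) -> (20.526,-5.5) [heading=330, draw]
  RT 30: heading 330 -> 300
  -- iteration 3/12 --
  FD 11: (20.526,-5.5) -> (26.026,-15.026) [heading=300, draw]
  RT 30: heading 300 -> 270
  -- iteration 4/12 --
  FD 11: (26.026,-15.026) -> (26.026,-26.026) [heading=270, draw]
  RT 30: heading 270 -> 240
  -- iteration 5/12 --
  FD 11: (26.026,-26.026) -> (20.526,-35.553) [heading=240, draw]
  RT 30: heading 240 -> 210
  -- iteration 6/12 --
  FD 11: (20.526,-35.553) -> (11,-41.053) [heading=210, draw]
  RT 30: heading 210 -> 180
  -- iteration 7/12 --
  FD 11: (11,-41.053) -> (0,-41.053) [heading=180, draw]
  RT 30: heading 180 -> 150
  -- iteration 8/12 --
  FD 11: (0,-41.053) -> (-9.526,-35.553) [heading=150, draw]
  RT 30: heading 150 -> 120
  -- iteration 9/12 --
  FD 11: (-9.526,-35.553) -> (-15.026,-26.026) [heading=120, draw]
  RT 30: heading 120 -> 90
  -- iteration 10/12 --
  FD 11: (-15.026,-26.026) -> (-15.026,-15.026) [heading=90, draw]
  RT 30: heading 90 -> 60
  -- iteration 11/12 --
  FD 11: (-15.026,-15.026) -> (-9.526,-5.5) [heading=60, draw]
  RT 30: heading 60 -> 30
  -- iteration 12/12 --
  FD 11: (-9.526,-5.5) -> (0,0) [heading=30, draw]
  RT 30: heading 30 -> 0
]
Final: pos=(0,0), heading=0, 12 segment(s) drawn

Start position: (0, 0)
Final position: (0, 0)
Distance = 0; < 1e-6 -> CLOSED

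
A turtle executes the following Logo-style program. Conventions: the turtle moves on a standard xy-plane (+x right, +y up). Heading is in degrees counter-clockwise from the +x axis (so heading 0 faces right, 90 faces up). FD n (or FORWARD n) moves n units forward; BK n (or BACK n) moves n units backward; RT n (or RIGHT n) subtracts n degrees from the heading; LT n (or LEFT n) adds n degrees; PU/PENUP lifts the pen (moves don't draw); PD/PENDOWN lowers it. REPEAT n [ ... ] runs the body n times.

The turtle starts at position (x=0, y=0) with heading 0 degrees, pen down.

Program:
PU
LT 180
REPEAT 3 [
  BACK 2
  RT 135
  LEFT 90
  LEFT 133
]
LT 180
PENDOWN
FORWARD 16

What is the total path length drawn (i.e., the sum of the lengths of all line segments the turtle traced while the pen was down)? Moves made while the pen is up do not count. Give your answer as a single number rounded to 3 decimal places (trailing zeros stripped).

Executing turtle program step by step:
Start: pos=(0,0), heading=0, pen down
PU: pen up
LT 180: heading 0 -> 180
REPEAT 3 [
  -- iteration 1/3 --
  BK 2: (0,0) -> (2,0) [heading=180, move]
  RT 135: heading 180 -> 45
  LT 90: heading 45 -> 135
  LT 133: heading 135 -> 268
  -- iteration 2/3 --
  BK 2: (2,0) -> (2.07,1.999) [heading=268, move]
  RT 135: heading 268 -> 133
  LT 90: heading 133 -> 223
  LT 133: heading 223 -> 356
  -- iteration 3/3 --
  BK 2: (2.07,1.999) -> (0.075,2.138) [heading=356, move]
  RT 135: heading 356 -> 221
  LT 90: heading 221 -> 311
  LT 133: heading 311 -> 84
]
LT 180: heading 84 -> 264
PD: pen down
FD 16: (0.075,2.138) -> (-1.598,-13.774) [heading=264, draw]
Final: pos=(-1.598,-13.774), heading=264, 1 segment(s) drawn

Segment lengths:
  seg 1: (0.075,2.138) -> (-1.598,-13.774), length = 16
Total = 16

Answer: 16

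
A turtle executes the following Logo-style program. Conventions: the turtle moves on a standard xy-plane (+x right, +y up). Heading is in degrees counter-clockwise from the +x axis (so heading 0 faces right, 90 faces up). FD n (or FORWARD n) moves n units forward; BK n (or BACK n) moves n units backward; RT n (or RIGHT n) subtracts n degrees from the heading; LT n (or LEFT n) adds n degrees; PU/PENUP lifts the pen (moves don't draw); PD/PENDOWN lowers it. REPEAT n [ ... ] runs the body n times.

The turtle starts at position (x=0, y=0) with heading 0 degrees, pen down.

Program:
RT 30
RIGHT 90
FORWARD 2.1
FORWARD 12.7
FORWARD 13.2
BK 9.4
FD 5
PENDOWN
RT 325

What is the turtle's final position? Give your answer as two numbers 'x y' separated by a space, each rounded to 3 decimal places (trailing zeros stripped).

Answer: -11.8 -20.438

Derivation:
Executing turtle program step by step:
Start: pos=(0,0), heading=0, pen down
RT 30: heading 0 -> 330
RT 90: heading 330 -> 240
FD 2.1: (0,0) -> (-1.05,-1.819) [heading=240, draw]
FD 12.7: (-1.05,-1.819) -> (-7.4,-12.817) [heading=240, draw]
FD 13.2: (-7.4,-12.817) -> (-14,-24.249) [heading=240, draw]
BK 9.4: (-14,-24.249) -> (-9.3,-16.108) [heading=240, draw]
FD 5: (-9.3,-16.108) -> (-11.8,-20.438) [heading=240, draw]
PD: pen down
RT 325: heading 240 -> 275
Final: pos=(-11.8,-20.438), heading=275, 5 segment(s) drawn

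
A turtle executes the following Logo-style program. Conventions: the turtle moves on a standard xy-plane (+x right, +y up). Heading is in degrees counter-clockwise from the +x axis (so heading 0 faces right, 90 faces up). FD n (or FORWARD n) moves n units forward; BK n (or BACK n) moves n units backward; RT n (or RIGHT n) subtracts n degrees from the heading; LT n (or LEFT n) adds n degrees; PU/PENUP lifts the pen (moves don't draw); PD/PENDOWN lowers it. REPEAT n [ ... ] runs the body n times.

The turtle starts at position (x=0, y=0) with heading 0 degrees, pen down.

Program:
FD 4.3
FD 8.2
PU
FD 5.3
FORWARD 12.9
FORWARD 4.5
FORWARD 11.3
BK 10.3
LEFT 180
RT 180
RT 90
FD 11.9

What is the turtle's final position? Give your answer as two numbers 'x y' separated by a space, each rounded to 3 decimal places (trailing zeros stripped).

Answer: 36.2 -11.9

Derivation:
Executing turtle program step by step:
Start: pos=(0,0), heading=0, pen down
FD 4.3: (0,0) -> (4.3,0) [heading=0, draw]
FD 8.2: (4.3,0) -> (12.5,0) [heading=0, draw]
PU: pen up
FD 5.3: (12.5,0) -> (17.8,0) [heading=0, move]
FD 12.9: (17.8,0) -> (30.7,0) [heading=0, move]
FD 4.5: (30.7,0) -> (35.2,0) [heading=0, move]
FD 11.3: (35.2,0) -> (46.5,0) [heading=0, move]
BK 10.3: (46.5,0) -> (36.2,0) [heading=0, move]
LT 180: heading 0 -> 180
RT 180: heading 180 -> 0
RT 90: heading 0 -> 270
FD 11.9: (36.2,0) -> (36.2,-11.9) [heading=270, move]
Final: pos=(36.2,-11.9), heading=270, 2 segment(s) drawn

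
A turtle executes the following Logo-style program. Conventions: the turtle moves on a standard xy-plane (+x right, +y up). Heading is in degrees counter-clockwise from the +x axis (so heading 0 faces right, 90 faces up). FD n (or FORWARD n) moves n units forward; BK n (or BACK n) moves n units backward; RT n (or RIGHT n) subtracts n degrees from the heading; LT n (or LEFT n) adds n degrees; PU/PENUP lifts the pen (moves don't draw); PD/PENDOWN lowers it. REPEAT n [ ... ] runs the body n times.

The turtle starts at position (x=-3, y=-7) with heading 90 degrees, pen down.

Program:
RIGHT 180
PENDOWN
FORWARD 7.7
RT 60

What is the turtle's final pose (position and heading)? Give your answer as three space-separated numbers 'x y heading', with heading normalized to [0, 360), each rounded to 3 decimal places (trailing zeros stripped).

Executing turtle program step by step:
Start: pos=(-3,-7), heading=90, pen down
RT 180: heading 90 -> 270
PD: pen down
FD 7.7: (-3,-7) -> (-3,-14.7) [heading=270, draw]
RT 60: heading 270 -> 210
Final: pos=(-3,-14.7), heading=210, 1 segment(s) drawn

Answer: -3 -14.7 210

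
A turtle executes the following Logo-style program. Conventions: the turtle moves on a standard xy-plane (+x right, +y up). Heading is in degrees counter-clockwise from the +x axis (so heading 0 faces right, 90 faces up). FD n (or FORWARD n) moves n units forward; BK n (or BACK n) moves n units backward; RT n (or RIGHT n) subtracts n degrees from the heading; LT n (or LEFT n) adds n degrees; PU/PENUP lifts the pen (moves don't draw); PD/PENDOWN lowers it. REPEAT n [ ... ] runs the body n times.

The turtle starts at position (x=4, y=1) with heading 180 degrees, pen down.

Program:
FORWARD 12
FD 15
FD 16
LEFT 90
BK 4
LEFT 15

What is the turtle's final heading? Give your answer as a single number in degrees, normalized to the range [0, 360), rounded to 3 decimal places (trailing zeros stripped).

Executing turtle program step by step:
Start: pos=(4,1), heading=180, pen down
FD 12: (4,1) -> (-8,1) [heading=180, draw]
FD 15: (-8,1) -> (-23,1) [heading=180, draw]
FD 16: (-23,1) -> (-39,1) [heading=180, draw]
LT 90: heading 180 -> 270
BK 4: (-39,1) -> (-39,5) [heading=270, draw]
LT 15: heading 270 -> 285
Final: pos=(-39,5), heading=285, 4 segment(s) drawn

Answer: 285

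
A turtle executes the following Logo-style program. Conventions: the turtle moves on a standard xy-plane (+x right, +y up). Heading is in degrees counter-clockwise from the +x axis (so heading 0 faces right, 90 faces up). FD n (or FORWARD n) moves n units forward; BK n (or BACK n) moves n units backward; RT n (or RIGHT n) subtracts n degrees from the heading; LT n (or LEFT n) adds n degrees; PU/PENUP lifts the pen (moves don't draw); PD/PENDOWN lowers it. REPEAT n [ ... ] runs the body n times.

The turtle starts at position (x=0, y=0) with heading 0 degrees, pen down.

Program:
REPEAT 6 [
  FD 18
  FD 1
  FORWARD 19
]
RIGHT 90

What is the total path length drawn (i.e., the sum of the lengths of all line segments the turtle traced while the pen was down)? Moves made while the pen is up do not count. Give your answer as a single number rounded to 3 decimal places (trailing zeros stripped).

Executing turtle program step by step:
Start: pos=(0,0), heading=0, pen down
REPEAT 6 [
  -- iteration 1/6 --
  FD 18: (0,0) -> (18,0) [heading=0, draw]
  FD 1: (18,0) -> (19,0) [heading=0, draw]
  FD 19: (19,0) -> (38,0) [heading=0, draw]
  -- iteration 2/6 --
  FD 18: (38,0) -> (56,0) [heading=0, draw]
  FD 1: (56,0) -> (57,0) [heading=0, draw]
  FD 19: (57,0) -> (76,0) [heading=0, draw]
  -- iteration 3/6 --
  FD 18: (76,0) -> (94,0) [heading=0, draw]
  FD 1: (94,0) -> (95,0) [heading=0, draw]
  FD 19: (95,0) -> (114,0) [heading=0, draw]
  -- iteration 4/6 --
  FD 18: (114,0) -> (132,0) [heading=0, draw]
  FD 1: (132,0) -> (133,0) [heading=0, draw]
  FD 19: (133,0) -> (152,0) [heading=0, draw]
  -- iteration 5/6 --
  FD 18: (152,0) -> (170,0) [heading=0, draw]
  FD 1: (170,0) -> (171,0) [heading=0, draw]
  FD 19: (171,0) -> (190,0) [heading=0, draw]
  -- iteration 6/6 --
  FD 18: (190,0) -> (208,0) [heading=0, draw]
  FD 1: (208,0) -> (209,0) [heading=0, draw]
  FD 19: (209,0) -> (228,0) [heading=0, draw]
]
RT 90: heading 0 -> 270
Final: pos=(228,0), heading=270, 18 segment(s) drawn

Segment lengths:
  seg 1: (0,0) -> (18,0), length = 18
  seg 2: (18,0) -> (19,0), length = 1
  seg 3: (19,0) -> (38,0), length = 19
  seg 4: (38,0) -> (56,0), length = 18
  seg 5: (56,0) -> (57,0), length = 1
  seg 6: (57,0) -> (76,0), length = 19
  seg 7: (76,0) -> (94,0), length = 18
  seg 8: (94,0) -> (95,0), length = 1
  seg 9: (95,0) -> (114,0), length = 19
  seg 10: (114,0) -> (132,0), length = 18
  seg 11: (132,0) -> (133,0), length = 1
  seg 12: (133,0) -> (152,0), length = 19
  seg 13: (152,0) -> (170,0), length = 18
  seg 14: (170,0) -> (171,0), length = 1
  seg 15: (171,0) -> (190,0), length = 19
  seg 16: (190,0) -> (208,0), length = 18
  seg 17: (208,0) -> (209,0), length = 1
  seg 18: (209,0) -> (228,0), length = 19
Total = 228

Answer: 228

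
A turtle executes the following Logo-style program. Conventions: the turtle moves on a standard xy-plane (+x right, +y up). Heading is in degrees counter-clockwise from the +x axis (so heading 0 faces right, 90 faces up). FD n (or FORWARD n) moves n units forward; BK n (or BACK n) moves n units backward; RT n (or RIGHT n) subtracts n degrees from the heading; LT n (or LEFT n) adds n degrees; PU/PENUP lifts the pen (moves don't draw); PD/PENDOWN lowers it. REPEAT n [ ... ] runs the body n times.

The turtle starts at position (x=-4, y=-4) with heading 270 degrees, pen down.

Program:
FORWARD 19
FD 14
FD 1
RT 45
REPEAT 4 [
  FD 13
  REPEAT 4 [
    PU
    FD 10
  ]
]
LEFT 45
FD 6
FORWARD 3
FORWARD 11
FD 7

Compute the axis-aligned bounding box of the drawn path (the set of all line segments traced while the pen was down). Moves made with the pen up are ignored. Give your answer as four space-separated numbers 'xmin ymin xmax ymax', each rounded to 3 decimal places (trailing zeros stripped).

Answer: -13.192 -47.192 -4 -4

Derivation:
Executing turtle program step by step:
Start: pos=(-4,-4), heading=270, pen down
FD 19: (-4,-4) -> (-4,-23) [heading=270, draw]
FD 14: (-4,-23) -> (-4,-37) [heading=270, draw]
FD 1: (-4,-37) -> (-4,-38) [heading=270, draw]
RT 45: heading 270 -> 225
REPEAT 4 [
  -- iteration 1/4 --
  FD 13: (-4,-38) -> (-13.192,-47.192) [heading=225, draw]
  REPEAT 4 [
    -- iteration 1/4 --
    PU: pen up
    FD 10: (-13.192,-47.192) -> (-20.263,-54.263) [heading=225, move]
    -- iteration 2/4 --
    PU: pen up
    FD 10: (-20.263,-54.263) -> (-27.335,-61.335) [heading=225, move]
    -- iteration 3/4 --
    PU: pen up
    FD 10: (-27.335,-61.335) -> (-34.406,-68.406) [heading=225, move]
    -- iteration 4/4 --
    PU: pen up
    FD 10: (-34.406,-68.406) -> (-41.477,-75.477) [heading=225, move]
  ]
  -- iteration 2/4 --
  FD 13: (-41.477,-75.477) -> (-50.669,-84.669) [heading=225, move]
  REPEAT 4 [
    -- iteration 1/4 --
    PU: pen up
    FD 10: (-50.669,-84.669) -> (-57.74,-91.74) [heading=225, move]
    -- iteration 2/4 --
    PU: pen up
    FD 10: (-57.74,-91.74) -> (-64.811,-98.811) [heading=225, move]
    -- iteration 3/4 --
    PU: pen up
    FD 10: (-64.811,-98.811) -> (-71.882,-105.882) [heading=225, move]
    -- iteration 4/4 --
    PU: pen up
    FD 10: (-71.882,-105.882) -> (-78.953,-112.953) [heading=225, move]
  ]
  -- iteration 3/4 --
  FD 13: (-78.953,-112.953) -> (-88.146,-122.146) [heading=225, move]
  REPEAT 4 [
    -- iteration 1/4 --
    PU: pen up
    FD 10: (-88.146,-122.146) -> (-95.217,-129.217) [heading=225, move]
    -- iteration 2/4 --
    PU: pen up
    FD 10: (-95.217,-129.217) -> (-102.288,-136.288) [heading=225, move]
    -- iteration 3/4 --
    PU: pen up
    FD 10: (-102.288,-136.288) -> (-109.359,-143.359) [heading=225, move]
    -- iteration 4/4 --
    PU: pen up
    FD 10: (-109.359,-143.359) -> (-116.43,-150.43) [heading=225, move]
  ]
  -- iteration 4/4 --
  FD 13: (-116.43,-150.43) -> (-125.622,-159.622) [heading=225, move]
  REPEAT 4 [
    -- iteration 1/4 --
    PU: pen up
    FD 10: (-125.622,-159.622) -> (-132.693,-166.693) [heading=225, move]
    -- iteration 2/4 --
    PU: pen up
    FD 10: (-132.693,-166.693) -> (-139.765,-173.765) [heading=225, move]
    -- iteration 3/4 --
    PU: pen up
    FD 10: (-139.765,-173.765) -> (-146.836,-180.836) [heading=225, move]
    -- iteration 4/4 --
    PU: pen up
    FD 10: (-146.836,-180.836) -> (-153.907,-187.907) [heading=225, move]
  ]
]
LT 45: heading 225 -> 270
FD 6: (-153.907,-187.907) -> (-153.907,-193.907) [heading=270, move]
FD 3: (-153.907,-193.907) -> (-153.907,-196.907) [heading=270, move]
FD 11: (-153.907,-196.907) -> (-153.907,-207.907) [heading=270, move]
FD 7: (-153.907,-207.907) -> (-153.907,-214.907) [heading=270, move]
Final: pos=(-153.907,-214.907), heading=270, 4 segment(s) drawn

Segment endpoints: x in {-13.192, -4, -4, -4}, y in {-47.192, -38, -37, -23, -4}
xmin=-13.192, ymin=-47.192, xmax=-4, ymax=-4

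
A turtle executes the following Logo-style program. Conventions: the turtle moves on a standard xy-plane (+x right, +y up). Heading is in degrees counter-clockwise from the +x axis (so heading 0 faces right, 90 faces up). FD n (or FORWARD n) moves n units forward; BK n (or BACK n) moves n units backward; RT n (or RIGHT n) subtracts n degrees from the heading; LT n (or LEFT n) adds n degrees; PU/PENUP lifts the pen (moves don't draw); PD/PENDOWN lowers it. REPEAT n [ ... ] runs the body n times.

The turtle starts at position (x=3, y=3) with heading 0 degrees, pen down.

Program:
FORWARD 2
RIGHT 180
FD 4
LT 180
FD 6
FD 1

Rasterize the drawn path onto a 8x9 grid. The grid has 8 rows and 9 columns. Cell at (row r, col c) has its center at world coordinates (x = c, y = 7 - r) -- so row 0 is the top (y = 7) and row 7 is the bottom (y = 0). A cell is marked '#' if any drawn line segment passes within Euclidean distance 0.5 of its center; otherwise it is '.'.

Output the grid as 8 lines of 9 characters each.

Segment 0: (3,3) -> (5,3)
Segment 1: (5,3) -> (1,3)
Segment 2: (1,3) -> (7,3)
Segment 3: (7,3) -> (8,3)

Answer: .........
.........
.........
.........
.########
.........
.........
.........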